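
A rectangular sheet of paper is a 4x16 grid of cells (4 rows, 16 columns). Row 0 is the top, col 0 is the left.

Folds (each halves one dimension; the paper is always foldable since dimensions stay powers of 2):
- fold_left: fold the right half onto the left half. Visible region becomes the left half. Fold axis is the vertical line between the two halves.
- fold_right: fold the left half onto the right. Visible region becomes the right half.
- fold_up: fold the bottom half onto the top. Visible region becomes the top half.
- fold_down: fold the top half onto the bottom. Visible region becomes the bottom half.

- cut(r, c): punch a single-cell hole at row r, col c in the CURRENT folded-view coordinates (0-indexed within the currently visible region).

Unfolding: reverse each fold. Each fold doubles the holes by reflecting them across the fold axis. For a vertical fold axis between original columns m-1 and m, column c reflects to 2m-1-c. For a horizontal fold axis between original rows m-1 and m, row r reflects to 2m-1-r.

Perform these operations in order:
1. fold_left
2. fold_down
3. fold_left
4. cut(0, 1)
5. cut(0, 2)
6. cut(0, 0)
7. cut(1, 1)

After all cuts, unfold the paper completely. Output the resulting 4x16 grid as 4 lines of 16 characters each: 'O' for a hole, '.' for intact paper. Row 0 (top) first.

Op 1 fold_left: fold axis v@8; visible region now rows[0,4) x cols[0,8) = 4x8
Op 2 fold_down: fold axis h@2; visible region now rows[2,4) x cols[0,8) = 2x8
Op 3 fold_left: fold axis v@4; visible region now rows[2,4) x cols[0,4) = 2x4
Op 4 cut(0, 1): punch at orig (2,1); cuts so far [(2, 1)]; region rows[2,4) x cols[0,4) = 2x4
Op 5 cut(0, 2): punch at orig (2,2); cuts so far [(2, 1), (2, 2)]; region rows[2,4) x cols[0,4) = 2x4
Op 6 cut(0, 0): punch at orig (2,0); cuts so far [(2, 0), (2, 1), (2, 2)]; region rows[2,4) x cols[0,4) = 2x4
Op 7 cut(1, 1): punch at orig (3,1); cuts so far [(2, 0), (2, 1), (2, 2), (3, 1)]; region rows[2,4) x cols[0,4) = 2x4
Unfold 1 (reflect across v@4): 8 holes -> [(2, 0), (2, 1), (2, 2), (2, 5), (2, 6), (2, 7), (3, 1), (3, 6)]
Unfold 2 (reflect across h@2): 16 holes -> [(0, 1), (0, 6), (1, 0), (1, 1), (1, 2), (1, 5), (1, 6), (1, 7), (2, 0), (2, 1), (2, 2), (2, 5), (2, 6), (2, 7), (3, 1), (3, 6)]
Unfold 3 (reflect across v@8): 32 holes -> [(0, 1), (0, 6), (0, 9), (0, 14), (1, 0), (1, 1), (1, 2), (1, 5), (1, 6), (1, 7), (1, 8), (1, 9), (1, 10), (1, 13), (1, 14), (1, 15), (2, 0), (2, 1), (2, 2), (2, 5), (2, 6), (2, 7), (2, 8), (2, 9), (2, 10), (2, 13), (2, 14), (2, 15), (3, 1), (3, 6), (3, 9), (3, 14)]

Answer: .O....O..O....O.
OOO..OOOOOO..OOO
OOO..OOOOOO..OOO
.O....O..O....O.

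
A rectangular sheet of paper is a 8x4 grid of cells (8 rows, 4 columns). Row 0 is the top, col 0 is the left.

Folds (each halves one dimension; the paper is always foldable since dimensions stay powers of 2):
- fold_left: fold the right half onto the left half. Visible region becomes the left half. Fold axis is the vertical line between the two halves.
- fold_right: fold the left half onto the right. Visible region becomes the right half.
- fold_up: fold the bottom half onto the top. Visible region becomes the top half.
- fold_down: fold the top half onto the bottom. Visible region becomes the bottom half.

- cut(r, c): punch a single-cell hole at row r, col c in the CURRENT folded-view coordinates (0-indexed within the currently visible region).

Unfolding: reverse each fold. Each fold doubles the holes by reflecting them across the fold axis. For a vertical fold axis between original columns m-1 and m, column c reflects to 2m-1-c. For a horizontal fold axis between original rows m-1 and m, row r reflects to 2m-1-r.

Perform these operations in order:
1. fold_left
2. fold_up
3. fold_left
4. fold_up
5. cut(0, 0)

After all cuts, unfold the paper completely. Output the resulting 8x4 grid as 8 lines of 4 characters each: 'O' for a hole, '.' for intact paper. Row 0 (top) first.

Op 1 fold_left: fold axis v@2; visible region now rows[0,8) x cols[0,2) = 8x2
Op 2 fold_up: fold axis h@4; visible region now rows[0,4) x cols[0,2) = 4x2
Op 3 fold_left: fold axis v@1; visible region now rows[0,4) x cols[0,1) = 4x1
Op 4 fold_up: fold axis h@2; visible region now rows[0,2) x cols[0,1) = 2x1
Op 5 cut(0, 0): punch at orig (0,0); cuts so far [(0, 0)]; region rows[0,2) x cols[0,1) = 2x1
Unfold 1 (reflect across h@2): 2 holes -> [(0, 0), (3, 0)]
Unfold 2 (reflect across v@1): 4 holes -> [(0, 0), (0, 1), (3, 0), (3, 1)]
Unfold 3 (reflect across h@4): 8 holes -> [(0, 0), (0, 1), (3, 0), (3, 1), (4, 0), (4, 1), (7, 0), (7, 1)]
Unfold 4 (reflect across v@2): 16 holes -> [(0, 0), (0, 1), (0, 2), (0, 3), (3, 0), (3, 1), (3, 2), (3, 3), (4, 0), (4, 1), (4, 2), (4, 3), (7, 0), (7, 1), (7, 2), (7, 3)]

Answer: OOOO
....
....
OOOO
OOOO
....
....
OOOO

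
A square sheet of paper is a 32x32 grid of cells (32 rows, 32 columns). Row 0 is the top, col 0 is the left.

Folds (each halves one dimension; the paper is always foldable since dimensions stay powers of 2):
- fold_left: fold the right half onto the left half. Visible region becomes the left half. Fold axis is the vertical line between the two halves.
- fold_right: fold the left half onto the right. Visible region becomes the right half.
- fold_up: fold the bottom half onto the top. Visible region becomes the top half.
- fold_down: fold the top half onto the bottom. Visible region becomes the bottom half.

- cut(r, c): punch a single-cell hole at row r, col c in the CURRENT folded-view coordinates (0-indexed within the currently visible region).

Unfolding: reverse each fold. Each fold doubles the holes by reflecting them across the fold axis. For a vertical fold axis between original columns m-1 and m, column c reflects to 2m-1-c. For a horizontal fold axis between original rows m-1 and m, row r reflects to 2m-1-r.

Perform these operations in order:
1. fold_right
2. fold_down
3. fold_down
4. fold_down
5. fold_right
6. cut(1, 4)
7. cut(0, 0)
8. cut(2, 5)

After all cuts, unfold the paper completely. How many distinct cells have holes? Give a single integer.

Op 1 fold_right: fold axis v@16; visible region now rows[0,32) x cols[16,32) = 32x16
Op 2 fold_down: fold axis h@16; visible region now rows[16,32) x cols[16,32) = 16x16
Op 3 fold_down: fold axis h@24; visible region now rows[24,32) x cols[16,32) = 8x16
Op 4 fold_down: fold axis h@28; visible region now rows[28,32) x cols[16,32) = 4x16
Op 5 fold_right: fold axis v@24; visible region now rows[28,32) x cols[24,32) = 4x8
Op 6 cut(1, 4): punch at orig (29,28); cuts so far [(29, 28)]; region rows[28,32) x cols[24,32) = 4x8
Op 7 cut(0, 0): punch at orig (28,24); cuts so far [(28, 24), (29, 28)]; region rows[28,32) x cols[24,32) = 4x8
Op 8 cut(2, 5): punch at orig (30,29); cuts so far [(28, 24), (29, 28), (30, 29)]; region rows[28,32) x cols[24,32) = 4x8
Unfold 1 (reflect across v@24): 6 holes -> [(28, 23), (28, 24), (29, 19), (29, 28), (30, 18), (30, 29)]
Unfold 2 (reflect across h@28): 12 holes -> [(25, 18), (25, 29), (26, 19), (26, 28), (27, 23), (27, 24), (28, 23), (28, 24), (29, 19), (29, 28), (30, 18), (30, 29)]
Unfold 3 (reflect across h@24): 24 holes -> [(17, 18), (17, 29), (18, 19), (18, 28), (19, 23), (19, 24), (20, 23), (20, 24), (21, 19), (21, 28), (22, 18), (22, 29), (25, 18), (25, 29), (26, 19), (26, 28), (27, 23), (27, 24), (28, 23), (28, 24), (29, 19), (29, 28), (30, 18), (30, 29)]
Unfold 4 (reflect across h@16): 48 holes -> [(1, 18), (1, 29), (2, 19), (2, 28), (3, 23), (3, 24), (4, 23), (4, 24), (5, 19), (5, 28), (6, 18), (6, 29), (9, 18), (9, 29), (10, 19), (10, 28), (11, 23), (11, 24), (12, 23), (12, 24), (13, 19), (13, 28), (14, 18), (14, 29), (17, 18), (17, 29), (18, 19), (18, 28), (19, 23), (19, 24), (20, 23), (20, 24), (21, 19), (21, 28), (22, 18), (22, 29), (25, 18), (25, 29), (26, 19), (26, 28), (27, 23), (27, 24), (28, 23), (28, 24), (29, 19), (29, 28), (30, 18), (30, 29)]
Unfold 5 (reflect across v@16): 96 holes -> [(1, 2), (1, 13), (1, 18), (1, 29), (2, 3), (2, 12), (2, 19), (2, 28), (3, 7), (3, 8), (3, 23), (3, 24), (4, 7), (4, 8), (4, 23), (4, 24), (5, 3), (5, 12), (5, 19), (5, 28), (6, 2), (6, 13), (6, 18), (6, 29), (9, 2), (9, 13), (9, 18), (9, 29), (10, 3), (10, 12), (10, 19), (10, 28), (11, 7), (11, 8), (11, 23), (11, 24), (12, 7), (12, 8), (12, 23), (12, 24), (13, 3), (13, 12), (13, 19), (13, 28), (14, 2), (14, 13), (14, 18), (14, 29), (17, 2), (17, 13), (17, 18), (17, 29), (18, 3), (18, 12), (18, 19), (18, 28), (19, 7), (19, 8), (19, 23), (19, 24), (20, 7), (20, 8), (20, 23), (20, 24), (21, 3), (21, 12), (21, 19), (21, 28), (22, 2), (22, 13), (22, 18), (22, 29), (25, 2), (25, 13), (25, 18), (25, 29), (26, 3), (26, 12), (26, 19), (26, 28), (27, 7), (27, 8), (27, 23), (27, 24), (28, 7), (28, 8), (28, 23), (28, 24), (29, 3), (29, 12), (29, 19), (29, 28), (30, 2), (30, 13), (30, 18), (30, 29)]

Answer: 96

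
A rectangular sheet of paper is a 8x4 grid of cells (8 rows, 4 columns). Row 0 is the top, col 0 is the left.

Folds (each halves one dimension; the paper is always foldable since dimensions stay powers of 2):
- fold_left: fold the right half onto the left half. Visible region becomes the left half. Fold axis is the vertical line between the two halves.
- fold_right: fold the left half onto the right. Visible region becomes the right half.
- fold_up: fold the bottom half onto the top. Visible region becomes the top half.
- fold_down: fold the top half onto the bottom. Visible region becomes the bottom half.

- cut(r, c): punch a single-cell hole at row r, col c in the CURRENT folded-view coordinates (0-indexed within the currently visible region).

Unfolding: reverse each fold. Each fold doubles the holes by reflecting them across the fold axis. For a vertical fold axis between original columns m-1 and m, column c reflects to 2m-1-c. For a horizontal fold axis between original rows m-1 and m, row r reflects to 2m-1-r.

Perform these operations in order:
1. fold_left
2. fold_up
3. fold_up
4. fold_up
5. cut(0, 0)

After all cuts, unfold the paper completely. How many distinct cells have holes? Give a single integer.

Op 1 fold_left: fold axis v@2; visible region now rows[0,8) x cols[0,2) = 8x2
Op 2 fold_up: fold axis h@4; visible region now rows[0,4) x cols[0,2) = 4x2
Op 3 fold_up: fold axis h@2; visible region now rows[0,2) x cols[0,2) = 2x2
Op 4 fold_up: fold axis h@1; visible region now rows[0,1) x cols[0,2) = 1x2
Op 5 cut(0, 0): punch at orig (0,0); cuts so far [(0, 0)]; region rows[0,1) x cols[0,2) = 1x2
Unfold 1 (reflect across h@1): 2 holes -> [(0, 0), (1, 0)]
Unfold 2 (reflect across h@2): 4 holes -> [(0, 0), (1, 0), (2, 0), (3, 0)]
Unfold 3 (reflect across h@4): 8 holes -> [(0, 0), (1, 0), (2, 0), (3, 0), (4, 0), (5, 0), (6, 0), (7, 0)]
Unfold 4 (reflect across v@2): 16 holes -> [(0, 0), (0, 3), (1, 0), (1, 3), (2, 0), (2, 3), (3, 0), (3, 3), (4, 0), (4, 3), (5, 0), (5, 3), (6, 0), (6, 3), (7, 0), (7, 3)]

Answer: 16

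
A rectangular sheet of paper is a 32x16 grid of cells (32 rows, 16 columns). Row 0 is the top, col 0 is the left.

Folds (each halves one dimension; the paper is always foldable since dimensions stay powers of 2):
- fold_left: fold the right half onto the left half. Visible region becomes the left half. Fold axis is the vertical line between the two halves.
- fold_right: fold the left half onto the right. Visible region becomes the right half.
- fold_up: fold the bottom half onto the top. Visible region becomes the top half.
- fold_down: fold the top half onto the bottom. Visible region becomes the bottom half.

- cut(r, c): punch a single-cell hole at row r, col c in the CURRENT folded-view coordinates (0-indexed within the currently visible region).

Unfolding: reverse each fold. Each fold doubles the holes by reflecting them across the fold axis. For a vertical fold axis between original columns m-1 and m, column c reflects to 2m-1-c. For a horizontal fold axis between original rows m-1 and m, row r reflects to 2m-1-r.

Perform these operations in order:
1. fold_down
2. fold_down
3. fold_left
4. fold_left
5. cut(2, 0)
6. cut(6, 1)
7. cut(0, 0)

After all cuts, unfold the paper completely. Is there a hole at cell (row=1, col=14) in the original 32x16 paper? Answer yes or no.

Op 1 fold_down: fold axis h@16; visible region now rows[16,32) x cols[0,16) = 16x16
Op 2 fold_down: fold axis h@24; visible region now rows[24,32) x cols[0,16) = 8x16
Op 3 fold_left: fold axis v@8; visible region now rows[24,32) x cols[0,8) = 8x8
Op 4 fold_left: fold axis v@4; visible region now rows[24,32) x cols[0,4) = 8x4
Op 5 cut(2, 0): punch at orig (26,0); cuts so far [(26, 0)]; region rows[24,32) x cols[0,4) = 8x4
Op 6 cut(6, 1): punch at orig (30,1); cuts so far [(26, 0), (30, 1)]; region rows[24,32) x cols[0,4) = 8x4
Op 7 cut(0, 0): punch at orig (24,0); cuts so far [(24, 0), (26, 0), (30, 1)]; region rows[24,32) x cols[0,4) = 8x4
Unfold 1 (reflect across v@4): 6 holes -> [(24, 0), (24, 7), (26, 0), (26, 7), (30, 1), (30, 6)]
Unfold 2 (reflect across v@8): 12 holes -> [(24, 0), (24, 7), (24, 8), (24, 15), (26, 0), (26, 7), (26, 8), (26, 15), (30, 1), (30, 6), (30, 9), (30, 14)]
Unfold 3 (reflect across h@24): 24 holes -> [(17, 1), (17, 6), (17, 9), (17, 14), (21, 0), (21, 7), (21, 8), (21, 15), (23, 0), (23, 7), (23, 8), (23, 15), (24, 0), (24, 7), (24, 8), (24, 15), (26, 0), (26, 7), (26, 8), (26, 15), (30, 1), (30, 6), (30, 9), (30, 14)]
Unfold 4 (reflect across h@16): 48 holes -> [(1, 1), (1, 6), (1, 9), (1, 14), (5, 0), (5, 7), (5, 8), (5, 15), (7, 0), (7, 7), (7, 8), (7, 15), (8, 0), (8, 7), (8, 8), (8, 15), (10, 0), (10, 7), (10, 8), (10, 15), (14, 1), (14, 6), (14, 9), (14, 14), (17, 1), (17, 6), (17, 9), (17, 14), (21, 0), (21, 7), (21, 8), (21, 15), (23, 0), (23, 7), (23, 8), (23, 15), (24, 0), (24, 7), (24, 8), (24, 15), (26, 0), (26, 7), (26, 8), (26, 15), (30, 1), (30, 6), (30, 9), (30, 14)]
Holes: [(1, 1), (1, 6), (1, 9), (1, 14), (5, 0), (5, 7), (5, 8), (5, 15), (7, 0), (7, 7), (7, 8), (7, 15), (8, 0), (8, 7), (8, 8), (8, 15), (10, 0), (10, 7), (10, 8), (10, 15), (14, 1), (14, 6), (14, 9), (14, 14), (17, 1), (17, 6), (17, 9), (17, 14), (21, 0), (21, 7), (21, 8), (21, 15), (23, 0), (23, 7), (23, 8), (23, 15), (24, 0), (24, 7), (24, 8), (24, 15), (26, 0), (26, 7), (26, 8), (26, 15), (30, 1), (30, 6), (30, 9), (30, 14)]

Answer: yes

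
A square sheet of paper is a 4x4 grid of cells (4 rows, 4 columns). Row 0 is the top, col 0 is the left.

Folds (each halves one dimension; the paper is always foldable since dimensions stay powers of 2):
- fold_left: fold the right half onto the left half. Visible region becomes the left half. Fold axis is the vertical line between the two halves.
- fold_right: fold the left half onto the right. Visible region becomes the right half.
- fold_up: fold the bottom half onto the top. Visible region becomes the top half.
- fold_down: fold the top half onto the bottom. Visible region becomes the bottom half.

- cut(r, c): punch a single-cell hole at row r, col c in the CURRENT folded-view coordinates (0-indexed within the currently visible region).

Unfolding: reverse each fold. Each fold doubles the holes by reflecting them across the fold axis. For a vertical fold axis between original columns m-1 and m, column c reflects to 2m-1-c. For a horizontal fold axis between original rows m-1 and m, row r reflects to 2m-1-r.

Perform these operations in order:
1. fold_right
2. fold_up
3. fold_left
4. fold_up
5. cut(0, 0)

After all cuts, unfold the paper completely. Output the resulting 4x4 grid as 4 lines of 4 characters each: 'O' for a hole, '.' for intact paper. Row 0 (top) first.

Answer: OOOO
OOOO
OOOO
OOOO

Derivation:
Op 1 fold_right: fold axis v@2; visible region now rows[0,4) x cols[2,4) = 4x2
Op 2 fold_up: fold axis h@2; visible region now rows[0,2) x cols[2,4) = 2x2
Op 3 fold_left: fold axis v@3; visible region now rows[0,2) x cols[2,3) = 2x1
Op 4 fold_up: fold axis h@1; visible region now rows[0,1) x cols[2,3) = 1x1
Op 5 cut(0, 0): punch at orig (0,2); cuts so far [(0, 2)]; region rows[0,1) x cols[2,3) = 1x1
Unfold 1 (reflect across h@1): 2 holes -> [(0, 2), (1, 2)]
Unfold 2 (reflect across v@3): 4 holes -> [(0, 2), (0, 3), (1, 2), (1, 3)]
Unfold 3 (reflect across h@2): 8 holes -> [(0, 2), (0, 3), (1, 2), (1, 3), (2, 2), (2, 3), (3, 2), (3, 3)]
Unfold 4 (reflect across v@2): 16 holes -> [(0, 0), (0, 1), (0, 2), (0, 3), (1, 0), (1, 1), (1, 2), (1, 3), (2, 0), (2, 1), (2, 2), (2, 3), (3, 0), (3, 1), (3, 2), (3, 3)]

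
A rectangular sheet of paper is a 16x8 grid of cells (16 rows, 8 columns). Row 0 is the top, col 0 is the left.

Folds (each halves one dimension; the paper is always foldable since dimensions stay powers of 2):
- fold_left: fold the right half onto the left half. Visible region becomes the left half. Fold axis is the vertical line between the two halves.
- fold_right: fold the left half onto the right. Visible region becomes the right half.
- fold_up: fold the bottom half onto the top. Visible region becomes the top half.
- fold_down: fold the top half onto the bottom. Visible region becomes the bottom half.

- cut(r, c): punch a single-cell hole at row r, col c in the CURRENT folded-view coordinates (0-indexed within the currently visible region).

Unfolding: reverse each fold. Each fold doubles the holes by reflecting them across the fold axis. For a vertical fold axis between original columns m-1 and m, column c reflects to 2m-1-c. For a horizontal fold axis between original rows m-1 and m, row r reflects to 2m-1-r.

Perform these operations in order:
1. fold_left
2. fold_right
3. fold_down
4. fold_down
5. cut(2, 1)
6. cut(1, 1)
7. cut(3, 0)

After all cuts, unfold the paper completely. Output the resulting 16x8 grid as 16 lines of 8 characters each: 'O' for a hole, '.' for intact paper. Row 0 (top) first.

Answer: .OO..OO.
O..OO..O
O..OO..O
........
........
O..OO..O
O..OO..O
.OO..OO.
.OO..OO.
O..OO..O
O..OO..O
........
........
O..OO..O
O..OO..O
.OO..OO.

Derivation:
Op 1 fold_left: fold axis v@4; visible region now rows[0,16) x cols[0,4) = 16x4
Op 2 fold_right: fold axis v@2; visible region now rows[0,16) x cols[2,4) = 16x2
Op 3 fold_down: fold axis h@8; visible region now rows[8,16) x cols[2,4) = 8x2
Op 4 fold_down: fold axis h@12; visible region now rows[12,16) x cols[2,4) = 4x2
Op 5 cut(2, 1): punch at orig (14,3); cuts so far [(14, 3)]; region rows[12,16) x cols[2,4) = 4x2
Op 6 cut(1, 1): punch at orig (13,3); cuts so far [(13, 3), (14, 3)]; region rows[12,16) x cols[2,4) = 4x2
Op 7 cut(3, 0): punch at orig (15,2); cuts so far [(13, 3), (14, 3), (15, 2)]; region rows[12,16) x cols[2,4) = 4x2
Unfold 1 (reflect across h@12): 6 holes -> [(8, 2), (9, 3), (10, 3), (13, 3), (14, 3), (15, 2)]
Unfold 2 (reflect across h@8): 12 holes -> [(0, 2), (1, 3), (2, 3), (5, 3), (6, 3), (7, 2), (8, 2), (9, 3), (10, 3), (13, 3), (14, 3), (15, 2)]
Unfold 3 (reflect across v@2): 24 holes -> [(0, 1), (0, 2), (1, 0), (1, 3), (2, 0), (2, 3), (5, 0), (5, 3), (6, 0), (6, 3), (7, 1), (7, 2), (8, 1), (8, 2), (9, 0), (9, 3), (10, 0), (10, 3), (13, 0), (13, 3), (14, 0), (14, 3), (15, 1), (15, 2)]
Unfold 4 (reflect across v@4): 48 holes -> [(0, 1), (0, 2), (0, 5), (0, 6), (1, 0), (1, 3), (1, 4), (1, 7), (2, 0), (2, 3), (2, 4), (2, 7), (5, 0), (5, 3), (5, 4), (5, 7), (6, 0), (6, 3), (6, 4), (6, 7), (7, 1), (7, 2), (7, 5), (7, 6), (8, 1), (8, 2), (8, 5), (8, 6), (9, 0), (9, 3), (9, 4), (9, 7), (10, 0), (10, 3), (10, 4), (10, 7), (13, 0), (13, 3), (13, 4), (13, 7), (14, 0), (14, 3), (14, 4), (14, 7), (15, 1), (15, 2), (15, 5), (15, 6)]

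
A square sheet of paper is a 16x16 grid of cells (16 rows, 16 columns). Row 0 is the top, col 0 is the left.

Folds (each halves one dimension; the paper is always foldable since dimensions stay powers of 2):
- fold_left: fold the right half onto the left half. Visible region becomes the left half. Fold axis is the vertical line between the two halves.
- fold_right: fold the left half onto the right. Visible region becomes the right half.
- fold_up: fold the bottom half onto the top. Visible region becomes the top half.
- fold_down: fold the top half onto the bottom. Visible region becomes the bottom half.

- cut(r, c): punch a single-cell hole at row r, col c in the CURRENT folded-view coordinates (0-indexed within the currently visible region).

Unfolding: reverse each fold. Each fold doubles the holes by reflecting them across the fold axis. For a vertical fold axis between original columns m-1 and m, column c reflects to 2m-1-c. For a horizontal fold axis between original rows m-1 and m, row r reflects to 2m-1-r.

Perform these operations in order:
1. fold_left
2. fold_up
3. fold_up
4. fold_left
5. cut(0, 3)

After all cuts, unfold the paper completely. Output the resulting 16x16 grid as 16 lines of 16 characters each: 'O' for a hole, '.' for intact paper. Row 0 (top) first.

Op 1 fold_left: fold axis v@8; visible region now rows[0,16) x cols[0,8) = 16x8
Op 2 fold_up: fold axis h@8; visible region now rows[0,8) x cols[0,8) = 8x8
Op 3 fold_up: fold axis h@4; visible region now rows[0,4) x cols[0,8) = 4x8
Op 4 fold_left: fold axis v@4; visible region now rows[0,4) x cols[0,4) = 4x4
Op 5 cut(0, 3): punch at orig (0,3); cuts so far [(0, 3)]; region rows[0,4) x cols[0,4) = 4x4
Unfold 1 (reflect across v@4): 2 holes -> [(0, 3), (0, 4)]
Unfold 2 (reflect across h@4): 4 holes -> [(0, 3), (0, 4), (7, 3), (7, 4)]
Unfold 3 (reflect across h@8): 8 holes -> [(0, 3), (0, 4), (7, 3), (7, 4), (8, 3), (8, 4), (15, 3), (15, 4)]
Unfold 4 (reflect across v@8): 16 holes -> [(0, 3), (0, 4), (0, 11), (0, 12), (7, 3), (7, 4), (7, 11), (7, 12), (8, 3), (8, 4), (8, 11), (8, 12), (15, 3), (15, 4), (15, 11), (15, 12)]

Answer: ...OO......OO...
................
................
................
................
................
................
...OO......OO...
...OO......OO...
................
................
................
................
................
................
...OO......OO...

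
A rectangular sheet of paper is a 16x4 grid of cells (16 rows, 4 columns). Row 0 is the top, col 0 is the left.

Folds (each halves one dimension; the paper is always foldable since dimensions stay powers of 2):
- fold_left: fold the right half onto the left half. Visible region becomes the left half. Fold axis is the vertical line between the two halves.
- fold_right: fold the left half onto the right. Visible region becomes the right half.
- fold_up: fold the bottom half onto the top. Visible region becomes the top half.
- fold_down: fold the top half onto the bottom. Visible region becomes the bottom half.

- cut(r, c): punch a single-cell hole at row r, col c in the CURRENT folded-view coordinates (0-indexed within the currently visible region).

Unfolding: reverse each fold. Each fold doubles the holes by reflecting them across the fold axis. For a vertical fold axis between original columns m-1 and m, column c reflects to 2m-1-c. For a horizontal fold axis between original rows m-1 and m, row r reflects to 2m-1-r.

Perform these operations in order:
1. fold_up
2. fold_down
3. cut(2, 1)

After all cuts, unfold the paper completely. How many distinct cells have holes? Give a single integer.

Op 1 fold_up: fold axis h@8; visible region now rows[0,8) x cols[0,4) = 8x4
Op 2 fold_down: fold axis h@4; visible region now rows[4,8) x cols[0,4) = 4x4
Op 3 cut(2, 1): punch at orig (6,1); cuts so far [(6, 1)]; region rows[4,8) x cols[0,4) = 4x4
Unfold 1 (reflect across h@4): 2 holes -> [(1, 1), (6, 1)]
Unfold 2 (reflect across h@8): 4 holes -> [(1, 1), (6, 1), (9, 1), (14, 1)]

Answer: 4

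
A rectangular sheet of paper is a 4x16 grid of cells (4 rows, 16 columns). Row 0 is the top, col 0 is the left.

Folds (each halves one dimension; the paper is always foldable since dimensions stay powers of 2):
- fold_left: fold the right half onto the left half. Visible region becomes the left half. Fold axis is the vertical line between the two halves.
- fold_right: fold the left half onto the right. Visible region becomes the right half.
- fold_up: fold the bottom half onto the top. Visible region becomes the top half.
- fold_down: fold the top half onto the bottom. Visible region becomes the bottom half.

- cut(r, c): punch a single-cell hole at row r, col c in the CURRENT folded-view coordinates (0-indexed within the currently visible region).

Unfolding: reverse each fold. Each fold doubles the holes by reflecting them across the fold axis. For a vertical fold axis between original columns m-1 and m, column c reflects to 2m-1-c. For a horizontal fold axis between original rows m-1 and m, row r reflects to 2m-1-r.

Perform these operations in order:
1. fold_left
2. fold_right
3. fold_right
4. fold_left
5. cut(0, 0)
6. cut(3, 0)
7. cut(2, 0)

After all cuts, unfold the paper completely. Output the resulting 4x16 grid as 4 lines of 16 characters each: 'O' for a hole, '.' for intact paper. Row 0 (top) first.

Op 1 fold_left: fold axis v@8; visible region now rows[0,4) x cols[0,8) = 4x8
Op 2 fold_right: fold axis v@4; visible region now rows[0,4) x cols[4,8) = 4x4
Op 3 fold_right: fold axis v@6; visible region now rows[0,4) x cols[6,8) = 4x2
Op 4 fold_left: fold axis v@7; visible region now rows[0,4) x cols[6,7) = 4x1
Op 5 cut(0, 0): punch at orig (0,6); cuts so far [(0, 6)]; region rows[0,4) x cols[6,7) = 4x1
Op 6 cut(3, 0): punch at orig (3,6); cuts so far [(0, 6), (3, 6)]; region rows[0,4) x cols[6,7) = 4x1
Op 7 cut(2, 0): punch at orig (2,6); cuts so far [(0, 6), (2, 6), (3, 6)]; region rows[0,4) x cols[6,7) = 4x1
Unfold 1 (reflect across v@7): 6 holes -> [(0, 6), (0, 7), (2, 6), (2, 7), (3, 6), (3, 7)]
Unfold 2 (reflect across v@6): 12 holes -> [(0, 4), (0, 5), (0, 6), (0, 7), (2, 4), (2, 5), (2, 6), (2, 7), (3, 4), (3, 5), (3, 6), (3, 7)]
Unfold 3 (reflect across v@4): 24 holes -> [(0, 0), (0, 1), (0, 2), (0, 3), (0, 4), (0, 5), (0, 6), (0, 7), (2, 0), (2, 1), (2, 2), (2, 3), (2, 4), (2, 5), (2, 6), (2, 7), (3, 0), (3, 1), (3, 2), (3, 3), (3, 4), (3, 5), (3, 6), (3, 7)]
Unfold 4 (reflect across v@8): 48 holes -> [(0, 0), (0, 1), (0, 2), (0, 3), (0, 4), (0, 5), (0, 6), (0, 7), (0, 8), (0, 9), (0, 10), (0, 11), (0, 12), (0, 13), (0, 14), (0, 15), (2, 0), (2, 1), (2, 2), (2, 3), (2, 4), (2, 5), (2, 6), (2, 7), (2, 8), (2, 9), (2, 10), (2, 11), (2, 12), (2, 13), (2, 14), (2, 15), (3, 0), (3, 1), (3, 2), (3, 3), (3, 4), (3, 5), (3, 6), (3, 7), (3, 8), (3, 9), (3, 10), (3, 11), (3, 12), (3, 13), (3, 14), (3, 15)]

Answer: OOOOOOOOOOOOOOOO
................
OOOOOOOOOOOOOOOO
OOOOOOOOOOOOOOOO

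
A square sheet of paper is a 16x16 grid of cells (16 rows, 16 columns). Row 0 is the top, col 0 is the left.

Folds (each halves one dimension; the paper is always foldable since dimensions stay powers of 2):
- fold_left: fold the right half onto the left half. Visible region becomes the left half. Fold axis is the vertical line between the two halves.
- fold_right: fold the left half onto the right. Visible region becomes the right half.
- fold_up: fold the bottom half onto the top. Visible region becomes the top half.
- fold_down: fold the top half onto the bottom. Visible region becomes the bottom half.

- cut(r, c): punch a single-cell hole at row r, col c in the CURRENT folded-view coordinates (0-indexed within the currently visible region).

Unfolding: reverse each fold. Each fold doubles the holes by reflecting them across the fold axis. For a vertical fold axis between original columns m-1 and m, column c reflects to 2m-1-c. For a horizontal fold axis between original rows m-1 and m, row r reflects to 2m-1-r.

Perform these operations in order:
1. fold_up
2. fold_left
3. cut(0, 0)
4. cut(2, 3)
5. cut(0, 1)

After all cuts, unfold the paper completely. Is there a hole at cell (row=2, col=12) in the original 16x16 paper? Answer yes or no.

Op 1 fold_up: fold axis h@8; visible region now rows[0,8) x cols[0,16) = 8x16
Op 2 fold_left: fold axis v@8; visible region now rows[0,8) x cols[0,8) = 8x8
Op 3 cut(0, 0): punch at orig (0,0); cuts so far [(0, 0)]; region rows[0,8) x cols[0,8) = 8x8
Op 4 cut(2, 3): punch at orig (2,3); cuts so far [(0, 0), (2, 3)]; region rows[0,8) x cols[0,8) = 8x8
Op 5 cut(0, 1): punch at orig (0,1); cuts so far [(0, 0), (0, 1), (2, 3)]; region rows[0,8) x cols[0,8) = 8x8
Unfold 1 (reflect across v@8): 6 holes -> [(0, 0), (0, 1), (0, 14), (0, 15), (2, 3), (2, 12)]
Unfold 2 (reflect across h@8): 12 holes -> [(0, 0), (0, 1), (0, 14), (0, 15), (2, 3), (2, 12), (13, 3), (13, 12), (15, 0), (15, 1), (15, 14), (15, 15)]
Holes: [(0, 0), (0, 1), (0, 14), (0, 15), (2, 3), (2, 12), (13, 3), (13, 12), (15, 0), (15, 1), (15, 14), (15, 15)]

Answer: yes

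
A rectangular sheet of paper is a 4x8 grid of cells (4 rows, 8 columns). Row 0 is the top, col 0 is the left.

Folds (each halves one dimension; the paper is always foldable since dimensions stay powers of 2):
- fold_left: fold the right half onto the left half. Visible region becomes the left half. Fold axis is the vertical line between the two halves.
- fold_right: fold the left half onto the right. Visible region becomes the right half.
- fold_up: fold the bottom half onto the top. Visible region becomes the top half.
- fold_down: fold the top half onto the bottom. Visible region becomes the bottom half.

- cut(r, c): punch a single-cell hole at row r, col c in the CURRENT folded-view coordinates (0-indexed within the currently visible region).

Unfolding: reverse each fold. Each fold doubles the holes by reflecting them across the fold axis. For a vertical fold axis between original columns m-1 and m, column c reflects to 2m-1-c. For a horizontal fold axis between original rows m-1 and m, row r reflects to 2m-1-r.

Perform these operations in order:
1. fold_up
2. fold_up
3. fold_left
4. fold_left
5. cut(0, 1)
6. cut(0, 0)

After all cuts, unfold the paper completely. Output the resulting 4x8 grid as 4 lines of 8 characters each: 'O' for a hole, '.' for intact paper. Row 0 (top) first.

Answer: OOOOOOOO
OOOOOOOO
OOOOOOOO
OOOOOOOO

Derivation:
Op 1 fold_up: fold axis h@2; visible region now rows[0,2) x cols[0,8) = 2x8
Op 2 fold_up: fold axis h@1; visible region now rows[0,1) x cols[0,8) = 1x8
Op 3 fold_left: fold axis v@4; visible region now rows[0,1) x cols[0,4) = 1x4
Op 4 fold_left: fold axis v@2; visible region now rows[0,1) x cols[0,2) = 1x2
Op 5 cut(0, 1): punch at orig (0,1); cuts so far [(0, 1)]; region rows[0,1) x cols[0,2) = 1x2
Op 6 cut(0, 0): punch at orig (0,0); cuts so far [(0, 0), (0, 1)]; region rows[0,1) x cols[0,2) = 1x2
Unfold 1 (reflect across v@2): 4 holes -> [(0, 0), (0, 1), (0, 2), (0, 3)]
Unfold 2 (reflect across v@4): 8 holes -> [(0, 0), (0, 1), (0, 2), (0, 3), (0, 4), (0, 5), (0, 6), (0, 7)]
Unfold 3 (reflect across h@1): 16 holes -> [(0, 0), (0, 1), (0, 2), (0, 3), (0, 4), (0, 5), (0, 6), (0, 7), (1, 0), (1, 1), (1, 2), (1, 3), (1, 4), (1, 5), (1, 6), (1, 7)]
Unfold 4 (reflect across h@2): 32 holes -> [(0, 0), (0, 1), (0, 2), (0, 3), (0, 4), (0, 5), (0, 6), (0, 7), (1, 0), (1, 1), (1, 2), (1, 3), (1, 4), (1, 5), (1, 6), (1, 7), (2, 0), (2, 1), (2, 2), (2, 3), (2, 4), (2, 5), (2, 6), (2, 7), (3, 0), (3, 1), (3, 2), (3, 3), (3, 4), (3, 5), (3, 6), (3, 7)]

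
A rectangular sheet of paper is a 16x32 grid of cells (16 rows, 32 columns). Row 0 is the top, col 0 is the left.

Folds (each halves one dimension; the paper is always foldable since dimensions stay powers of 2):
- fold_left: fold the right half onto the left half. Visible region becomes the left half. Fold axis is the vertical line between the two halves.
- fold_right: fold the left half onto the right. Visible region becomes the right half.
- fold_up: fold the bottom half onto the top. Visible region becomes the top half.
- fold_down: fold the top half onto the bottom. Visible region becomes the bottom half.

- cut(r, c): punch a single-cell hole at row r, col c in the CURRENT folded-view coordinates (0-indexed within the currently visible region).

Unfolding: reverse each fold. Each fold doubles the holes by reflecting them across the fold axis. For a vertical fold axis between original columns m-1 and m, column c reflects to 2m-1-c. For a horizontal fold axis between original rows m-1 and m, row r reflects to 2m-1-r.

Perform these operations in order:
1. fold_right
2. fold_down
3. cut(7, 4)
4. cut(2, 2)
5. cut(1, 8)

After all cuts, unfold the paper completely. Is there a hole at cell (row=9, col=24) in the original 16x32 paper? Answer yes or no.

Op 1 fold_right: fold axis v@16; visible region now rows[0,16) x cols[16,32) = 16x16
Op 2 fold_down: fold axis h@8; visible region now rows[8,16) x cols[16,32) = 8x16
Op 3 cut(7, 4): punch at orig (15,20); cuts so far [(15, 20)]; region rows[8,16) x cols[16,32) = 8x16
Op 4 cut(2, 2): punch at orig (10,18); cuts so far [(10, 18), (15, 20)]; region rows[8,16) x cols[16,32) = 8x16
Op 5 cut(1, 8): punch at orig (9,24); cuts so far [(9, 24), (10, 18), (15, 20)]; region rows[8,16) x cols[16,32) = 8x16
Unfold 1 (reflect across h@8): 6 holes -> [(0, 20), (5, 18), (6, 24), (9, 24), (10, 18), (15, 20)]
Unfold 2 (reflect across v@16): 12 holes -> [(0, 11), (0, 20), (5, 13), (5, 18), (6, 7), (6, 24), (9, 7), (9, 24), (10, 13), (10, 18), (15, 11), (15, 20)]
Holes: [(0, 11), (0, 20), (5, 13), (5, 18), (6, 7), (6, 24), (9, 7), (9, 24), (10, 13), (10, 18), (15, 11), (15, 20)]

Answer: yes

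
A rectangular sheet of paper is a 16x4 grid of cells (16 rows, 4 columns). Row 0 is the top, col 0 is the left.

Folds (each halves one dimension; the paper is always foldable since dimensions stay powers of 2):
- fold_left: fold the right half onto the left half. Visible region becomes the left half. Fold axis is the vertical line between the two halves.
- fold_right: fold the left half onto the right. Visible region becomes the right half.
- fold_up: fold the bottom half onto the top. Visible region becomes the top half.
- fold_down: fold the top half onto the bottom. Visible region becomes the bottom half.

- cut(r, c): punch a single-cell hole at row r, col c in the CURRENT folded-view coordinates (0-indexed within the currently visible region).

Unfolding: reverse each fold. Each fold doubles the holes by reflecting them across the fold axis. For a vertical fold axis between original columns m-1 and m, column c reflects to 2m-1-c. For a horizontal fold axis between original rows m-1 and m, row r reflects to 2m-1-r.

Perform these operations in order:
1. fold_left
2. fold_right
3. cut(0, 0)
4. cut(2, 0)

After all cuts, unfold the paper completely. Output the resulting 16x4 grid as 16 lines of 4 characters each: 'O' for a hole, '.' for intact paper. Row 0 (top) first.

Answer: OOOO
....
OOOO
....
....
....
....
....
....
....
....
....
....
....
....
....

Derivation:
Op 1 fold_left: fold axis v@2; visible region now rows[0,16) x cols[0,2) = 16x2
Op 2 fold_right: fold axis v@1; visible region now rows[0,16) x cols[1,2) = 16x1
Op 3 cut(0, 0): punch at orig (0,1); cuts so far [(0, 1)]; region rows[0,16) x cols[1,2) = 16x1
Op 4 cut(2, 0): punch at orig (2,1); cuts so far [(0, 1), (2, 1)]; region rows[0,16) x cols[1,2) = 16x1
Unfold 1 (reflect across v@1): 4 holes -> [(0, 0), (0, 1), (2, 0), (2, 1)]
Unfold 2 (reflect across v@2): 8 holes -> [(0, 0), (0, 1), (0, 2), (0, 3), (2, 0), (2, 1), (2, 2), (2, 3)]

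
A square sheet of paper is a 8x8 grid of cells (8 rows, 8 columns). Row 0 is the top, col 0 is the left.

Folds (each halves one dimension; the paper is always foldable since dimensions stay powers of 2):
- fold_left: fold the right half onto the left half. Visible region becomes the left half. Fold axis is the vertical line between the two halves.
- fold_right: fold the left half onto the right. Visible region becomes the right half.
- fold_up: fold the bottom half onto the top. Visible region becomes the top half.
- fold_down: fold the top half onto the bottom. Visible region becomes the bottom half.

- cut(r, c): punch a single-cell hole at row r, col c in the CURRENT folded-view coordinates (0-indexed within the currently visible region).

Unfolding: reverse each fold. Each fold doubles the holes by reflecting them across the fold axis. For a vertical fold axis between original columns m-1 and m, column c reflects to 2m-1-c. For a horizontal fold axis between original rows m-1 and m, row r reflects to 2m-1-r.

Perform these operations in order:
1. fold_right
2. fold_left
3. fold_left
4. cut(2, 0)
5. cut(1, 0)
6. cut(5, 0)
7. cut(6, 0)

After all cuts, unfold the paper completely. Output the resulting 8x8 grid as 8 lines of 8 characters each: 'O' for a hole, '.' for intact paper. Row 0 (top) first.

Answer: ........
OOOOOOOO
OOOOOOOO
........
........
OOOOOOOO
OOOOOOOO
........

Derivation:
Op 1 fold_right: fold axis v@4; visible region now rows[0,8) x cols[4,8) = 8x4
Op 2 fold_left: fold axis v@6; visible region now rows[0,8) x cols[4,6) = 8x2
Op 3 fold_left: fold axis v@5; visible region now rows[0,8) x cols[4,5) = 8x1
Op 4 cut(2, 0): punch at orig (2,4); cuts so far [(2, 4)]; region rows[0,8) x cols[4,5) = 8x1
Op 5 cut(1, 0): punch at orig (1,4); cuts so far [(1, 4), (2, 4)]; region rows[0,8) x cols[4,5) = 8x1
Op 6 cut(5, 0): punch at orig (5,4); cuts so far [(1, 4), (2, 4), (5, 4)]; region rows[0,8) x cols[4,5) = 8x1
Op 7 cut(6, 0): punch at orig (6,4); cuts so far [(1, 4), (2, 4), (5, 4), (6, 4)]; region rows[0,8) x cols[4,5) = 8x1
Unfold 1 (reflect across v@5): 8 holes -> [(1, 4), (1, 5), (2, 4), (2, 5), (5, 4), (5, 5), (6, 4), (6, 5)]
Unfold 2 (reflect across v@6): 16 holes -> [(1, 4), (1, 5), (1, 6), (1, 7), (2, 4), (2, 5), (2, 6), (2, 7), (5, 4), (5, 5), (5, 6), (5, 7), (6, 4), (6, 5), (6, 6), (6, 7)]
Unfold 3 (reflect across v@4): 32 holes -> [(1, 0), (1, 1), (1, 2), (1, 3), (1, 4), (1, 5), (1, 6), (1, 7), (2, 0), (2, 1), (2, 2), (2, 3), (2, 4), (2, 5), (2, 6), (2, 7), (5, 0), (5, 1), (5, 2), (5, 3), (5, 4), (5, 5), (5, 6), (5, 7), (6, 0), (6, 1), (6, 2), (6, 3), (6, 4), (6, 5), (6, 6), (6, 7)]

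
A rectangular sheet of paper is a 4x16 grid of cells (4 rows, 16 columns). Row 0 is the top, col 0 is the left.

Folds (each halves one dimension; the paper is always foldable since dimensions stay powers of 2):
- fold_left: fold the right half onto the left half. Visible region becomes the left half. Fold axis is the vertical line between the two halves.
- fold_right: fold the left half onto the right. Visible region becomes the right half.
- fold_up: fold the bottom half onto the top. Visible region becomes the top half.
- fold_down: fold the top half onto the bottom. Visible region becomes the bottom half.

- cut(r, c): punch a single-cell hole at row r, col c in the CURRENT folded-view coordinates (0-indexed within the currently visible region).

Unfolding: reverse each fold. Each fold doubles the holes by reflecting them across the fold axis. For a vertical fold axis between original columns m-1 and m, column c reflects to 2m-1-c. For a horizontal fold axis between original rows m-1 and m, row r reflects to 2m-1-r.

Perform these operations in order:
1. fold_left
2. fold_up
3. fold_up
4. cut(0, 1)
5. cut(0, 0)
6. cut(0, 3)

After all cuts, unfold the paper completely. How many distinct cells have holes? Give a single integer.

Answer: 24

Derivation:
Op 1 fold_left: fold axis v@8; visible region now rows[0,4) x cols[0,8) = 4x8
Op 2 fold_up: fold axis h@2; visible region now rows[0,2) x cols[0,8) = 2x8
Op 3 fold_up: fold axis h@1; visible region now rows[0,1) x cols[0,8) = 1x8
Op 4 cut(0, 1): punch at orig (0,1); cuts so far [(0, 1)]; region rows[0,1) x cols[0,8) = 1x8
Op 5 cut(0, 0): punch at orig (0,0); cuts so far [(0, 0), (0, 1)]; region rows[0,1) x cols[0,8) = 1x8
Op 6 cut(0, 3): punch at orig (0,3); cuts so far [(0, 0), (0, 1), (0, 3)]; region rows[0,1) x cols[0,8) = 1x8
Unfold 1 (reflect across h@1): 6 holes -> [(0, 0), (0, 1), (0, 3), (1, 0), (1, 1), (1, 3)]
Unfold 2 (reflect across h@2): 12 holes -> [(0, 0), (0, 1), (0, 3), (1, 0), (1, 1), (1, 3), (2, 0), (2, 1), (2, 3), (3, 0), (3, 1), (3, 3)]
Unfold 3 (reflect across v@8): 24 holes -> [(0, 0), (0, 1), (0, 3), (0, 12), (0, 14), (0, 15), (1, 0), (1, 1), (1, 3), (1, 12), (1, 14), (1, 15), (2, 0), (2, 1), (2, 3), (2, 12), (2, 14), (2, 15), (3, 0), (3, 1), (3, 3), (3, 12), (3, 14), (3, 15)]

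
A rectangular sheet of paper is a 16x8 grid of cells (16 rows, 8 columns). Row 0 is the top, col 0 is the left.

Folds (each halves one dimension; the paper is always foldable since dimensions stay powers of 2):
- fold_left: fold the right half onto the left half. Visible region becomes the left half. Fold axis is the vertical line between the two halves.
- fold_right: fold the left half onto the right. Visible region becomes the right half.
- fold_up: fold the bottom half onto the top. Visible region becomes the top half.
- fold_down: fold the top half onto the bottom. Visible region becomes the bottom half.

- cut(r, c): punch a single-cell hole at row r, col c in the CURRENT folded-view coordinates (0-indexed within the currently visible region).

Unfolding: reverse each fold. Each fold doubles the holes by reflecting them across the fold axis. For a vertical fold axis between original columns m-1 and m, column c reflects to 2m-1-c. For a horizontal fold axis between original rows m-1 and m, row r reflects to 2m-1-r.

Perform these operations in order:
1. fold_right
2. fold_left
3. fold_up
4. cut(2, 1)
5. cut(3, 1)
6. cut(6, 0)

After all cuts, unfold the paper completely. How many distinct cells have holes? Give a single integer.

Op 1 fold_right: fold axis v@4; visible region now rows[0,16) x cols[4,8) = 16x4
Op 2 fold_left: fold axis v@6; visible region now rows[0,16) x cols[4,6) = 16x2
Op 3 fold_up: fold axis h@8; visible region now rows[0,8) x cols[4,6) = 8x2
Op 4 cut(2, 1): punch at orig (2,5); cuts so far [(2, 5)]; region rows[0,8) x cols[4,6) = 8x2
Op 5 cut(3, 1): punch at orig (3,5); cuts so far [(2, 5), (3, 5)]; region rows[0,8) x cols[4,6) = 8x2
Op 6 cut(6, 0): punch at orig (6,4); cuts so far [(2, 5), (3, 5), (6, 4)]; region rows[0,8) x cols[4,6) = 8x2
Unfold 1 (reflect across h@8): 6 holes -> [(2, 5), (3, 5), (6, 4), (9, 4), (12, 5), (13, 5)]
Unfold 2 (reflect across v@6): 12 holes -> [(2, 5), (2, 6), (3, 5), (3, 6), (6, 4), (6, 7), (9, 4), (9, 7), (12, 5), (12, 6), (13, 5), (13, 6)]
Unfold 3 (reflect across v@4): 24 holes -> [(2, 1), (2, 2), (2, 5), (2, 6), (3, 1), (3, 2), (3, 5), (3, 6), (6, 0), (6, 3), (6, 4), (6, 7), (9, 0), (9, 3), (9, 4), (9, 7), (12, 1), (12, 2), (12, 5), (12, 6), (13, 1), (13, 2), (13, 5), (13, 6)]

Answer: 24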